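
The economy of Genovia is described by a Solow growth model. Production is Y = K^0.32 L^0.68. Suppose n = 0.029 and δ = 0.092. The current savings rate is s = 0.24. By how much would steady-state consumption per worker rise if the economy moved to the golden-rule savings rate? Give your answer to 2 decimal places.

Δc ≈ 0.03

n + δ = 0.029 + 0.092 = 0.121.
Current steady state (s = 0.24): k* = (0.24/0.121)^(1/0.68) ≈ 2.7377, y* = 2.7377^0.32 ≈ 1.3803, c* = (1−0.24)·1.3803 ≈ 1.0490.
At the golden rule the marginal product of capital equals n+δ: 0.32·k^(0.32−1) = 0.121. Solving, k_gold = (0.32/0.121)^(1/0.68) ≈ 4.1795.
y_gold = 4.1795^0.32 ≈ 1.5804, c_gold = y_gold − 0.121·k_gold ≈ 1.0747.
Gain: Δc = 1.0747 − 1.0490 ≈ 0.0256.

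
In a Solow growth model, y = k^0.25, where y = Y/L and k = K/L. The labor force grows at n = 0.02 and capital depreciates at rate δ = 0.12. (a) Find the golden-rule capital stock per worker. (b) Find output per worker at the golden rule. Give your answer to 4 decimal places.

Break-even investment rate: n + δ = 0.02 + 0.12 = 0.14.
Maximizing c = f(k) − (n+δ)·k gives f'(k) = n+δ, i.e. 0.25·k^(0.25−1) = 0.14, so k_gold = (0.25/0.14)^(1/0.75) ≈ 2.1665.
y_gold = 2.1665^0.25 ≈ 1.2132.

(a) k_gold ≈ 2.1665; (b) y_gold ≈ 1.2132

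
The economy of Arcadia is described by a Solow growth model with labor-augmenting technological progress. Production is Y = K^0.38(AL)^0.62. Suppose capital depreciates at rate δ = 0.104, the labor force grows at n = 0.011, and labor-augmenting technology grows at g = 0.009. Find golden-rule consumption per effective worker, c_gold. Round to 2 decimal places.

c_gold ≈ 1.23

The effective depreciation rate is n + g + δ = 0.011 + 0.009 + 0.104 = 0.124.
At the golden rule the marginal product of capital equals n+g+δ: 0.38·k^(0.38−1) = 0.124. Solving, k_gold = (0.38/0.124)^(1/0.62) ≈ 6.0877.
y_gold = 6.0877^0.38 ≈ 1.9865.
c_gold = y_gold − (n+g+δ)·k_gold = 1.9865 − 0.124·6.0877 ≈ 1.2316.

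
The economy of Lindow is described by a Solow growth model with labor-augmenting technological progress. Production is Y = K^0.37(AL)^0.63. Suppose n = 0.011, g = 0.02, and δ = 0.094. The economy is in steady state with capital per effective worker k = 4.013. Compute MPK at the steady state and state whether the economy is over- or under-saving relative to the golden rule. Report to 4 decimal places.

n + g + δ = 0.011 + 0.02 + 0.094 = 0.125.
MPK = 0.37·k^(0.37−1) = 0.37·4.013^(-0.63) ≈ 0.1542.
MPK > 0.125, so the economy is dynamically efficient (under-saving).

under-saving; MPK ≈ 0.1542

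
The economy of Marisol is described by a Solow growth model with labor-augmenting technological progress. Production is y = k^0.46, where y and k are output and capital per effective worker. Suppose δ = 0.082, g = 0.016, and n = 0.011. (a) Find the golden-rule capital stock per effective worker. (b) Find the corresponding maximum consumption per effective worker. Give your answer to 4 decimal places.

Break-even investment rate: n + g + δ = 0.011 + 0.016 + 0.082 = 0.109.
Setting f'(k) = n+g+δ gives 0.46·k^(0.46−1) = 0.109, hence k_gold = (0.46/0.109)^(1/0.54) ≈ 14.3887.
y_gold = 14.3887^0.46 ≈ 3.4095; c_gold = y_gold − 0.109·k_gold ≈ 1.8411.

(a) k_gold ≈ 14.3887; (b) c_gold ≈ 1.8411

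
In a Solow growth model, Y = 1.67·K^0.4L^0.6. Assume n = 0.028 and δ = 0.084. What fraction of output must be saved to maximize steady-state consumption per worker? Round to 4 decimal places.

s_gold = 0.4000

n + δ = 0.028 + 0.084 = 0.112.
At the golden rule MPK = n+δ, and in any Cobb-Douglas steady state s = (n+δ)·k/y = MPK·k/y = capital's share 0.4.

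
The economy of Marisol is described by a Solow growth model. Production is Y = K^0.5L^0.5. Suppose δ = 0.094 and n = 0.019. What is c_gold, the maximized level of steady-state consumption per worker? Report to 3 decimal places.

Break-even investment rate: n + δ = 0.019 + 0.094 = 0.113.
At the golden rule the marginal product of capital equals n+δ: 0.5·k^(0.5−1) = 0.113. Solving, k_gold = (0.5/0.113)^(1/0.5) ≈ 19.5787.
y_gold = 19.5787^0.5 ≈ 4.4248.
c_gold = y_gold − (n+δ)·k_gold = 4.4248 − 0.113·19.5787 ≈ 2.2124.

c_gold ≈ 2.212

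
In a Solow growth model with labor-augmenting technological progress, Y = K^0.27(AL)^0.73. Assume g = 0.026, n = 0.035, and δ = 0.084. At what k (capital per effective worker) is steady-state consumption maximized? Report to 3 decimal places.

k_gold ≈ 2.343

The effective depreciation rate is n + g + δ = 0.035 + 0.026 + 0.084 = 0.145.
Setting f'(k) = n+g+δ gives 0.27·k^(0.27−1) = 0.145, hence k_gold = (0.27/0.145)^(1/0.73) ≈ 2.3435.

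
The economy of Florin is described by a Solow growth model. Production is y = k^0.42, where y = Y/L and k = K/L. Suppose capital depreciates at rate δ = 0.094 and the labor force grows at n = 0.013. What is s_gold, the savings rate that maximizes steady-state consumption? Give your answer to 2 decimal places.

s_gold = 0.42

The effective depreciation rate is n + δ = 0.013 + 0.094 = 0.107.
At the golden rule MPK = n+δ, and in any Cobb-Douglas steady state s = (n+δ)·k/y = MPK·k/y = capital's share 0.42.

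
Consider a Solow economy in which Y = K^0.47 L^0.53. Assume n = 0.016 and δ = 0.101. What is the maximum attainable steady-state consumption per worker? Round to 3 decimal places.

c_gold ≈ 1.819

Break-even investment rate: n + δ = 0.016 + 0.101 = 0.117.
Golden rule sets MPK = n+δ: 0.47·k^(0.47−1) = 0.117, so k_gold = (0.47/0.117)^(1/0.53) ≈ 13.7866.
y_gold = 13.7866^0.47 ≈ 3.4320.
c_gold = y_gold − (n+δ)·k_gold = 3.4320 − 0.117·13.7866 ≈ 1.8189.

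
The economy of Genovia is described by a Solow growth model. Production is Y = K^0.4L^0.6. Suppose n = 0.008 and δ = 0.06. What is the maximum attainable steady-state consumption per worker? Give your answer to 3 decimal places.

c_gold ≈ 1.955

Break-even investment rate: n + δ = 0.008 + 0.06 = 0.068.
At the golden rule the marginal product of capital equals n+δ: 0.4·k^(0.4−1) = 0.068. Solving, k_gold = (0.4/0.068)^(1/0.6) ≈ 19.1684.
y_gold = 19.1684^0.4 ≈ 3.2586.
c_gold = y_gold − (n+δ)·k_gold = 3.2586 − 0.068·19.1684 ≈ 1.9552.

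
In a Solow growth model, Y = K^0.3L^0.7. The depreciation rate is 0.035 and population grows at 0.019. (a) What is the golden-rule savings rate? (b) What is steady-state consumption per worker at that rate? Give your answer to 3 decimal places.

Capital per worker breaks even when investment replaces (n + δ)·k; here n + δ = 0.054.
For Cobb-Douglas, s_gold equals capital's share: s_gold = 0.3.
Maximizing c = f(k) − (n+δ)·k gives f'(k) = n+δ, i.e. 0.3·k^(0.3−1) = 0.054, so k_gold = (0.3/0.054)^(1/0.7) ≈ 11.5850.
y_gold = 11.5850^0.3 ≈ 2.0853; c_gold = (1−0.3)·y_gold ≈ 1.4597.

(a) s_gold = 0.300; (b) c_gold ≈ 1.460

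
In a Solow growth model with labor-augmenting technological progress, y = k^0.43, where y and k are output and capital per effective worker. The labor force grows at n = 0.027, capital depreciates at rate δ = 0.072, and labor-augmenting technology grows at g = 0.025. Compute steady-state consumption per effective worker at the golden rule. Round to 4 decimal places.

c_gold ≈ 1.4564

n + g + δ = 0.027 + 0.025 + 0.072 = 0.124.
Maximizing c = f(k) − (n+g+δ)·k gives f'(k) = n+g+δ, i.e. 0.43·k^(0.43−1) = 0.124, so k_gold = (0.43/0.124)^(1/0.57) ≈ 8.8603.
y_gold = 8.8603^0.43 ≈ 2.5551.
c_gold = y_gold − (n+g+δ)·k_gold = 2.5551 − 0.124·8.8603 ≈ 1.4564.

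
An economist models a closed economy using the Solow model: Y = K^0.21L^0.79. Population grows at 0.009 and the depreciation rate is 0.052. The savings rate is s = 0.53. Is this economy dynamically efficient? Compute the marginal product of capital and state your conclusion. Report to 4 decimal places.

dynamically inefficient; MPK ≈ 0.0242

Capital per worker breaks even when investment replaces (n + δ)·k; here n + δ = 0.061.
Steady-state k*: s·k^0.21 = 0.061·k gives k* = (0.53/0.061)^(1/0.79) ≈ 15.4362.
MPK = 0.21·15.4362^(-0.79) ≈ 0.0242.
MPK < n+δ = 0.061, so the economy is dynamically inefficient (over-saving).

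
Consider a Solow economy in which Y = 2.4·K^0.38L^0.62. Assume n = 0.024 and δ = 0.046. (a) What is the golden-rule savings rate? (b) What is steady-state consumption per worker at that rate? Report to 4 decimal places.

(a) s_gold = 0.3800; (b) c_gold ≈ 7.1767

n + δ = 0.024 + 0.046 = 0.07.
For Cobb-Douglas, s_gold equals capital's share: s_gold = 0.38.
Golden rule sets MPK = n+δ: 0.38·2.4·k^(0.38−1) = 0.07, so k_gold = (0.38·2.4/0.07)^(1/0.62) ≈ 62.8378.
y_gold = 2.4·62.8378^0.38 ≈ 11.5754; c_gold = (1−0.38)·y_gold ≈ 7.1767.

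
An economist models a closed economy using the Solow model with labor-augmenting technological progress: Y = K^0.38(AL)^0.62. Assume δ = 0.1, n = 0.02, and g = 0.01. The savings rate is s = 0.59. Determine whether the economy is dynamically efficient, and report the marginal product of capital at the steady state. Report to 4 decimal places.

dynamically inefficient; MPK ≈ 0.0837

n + g + δ = 0.02 + 0.01 + 0.1 = 0.13.
Steady-state k*: s·k^0.38 = 0.13·k gives k* = (0.59/0.13)^(1/0.62) ≈ 11.4691.
MPK = 0.38·11.4691^(-0.62) ≈ 0.0837.
MPK < n+g+δ = 0.13, so the economy is dynamically inefficient (over-saving).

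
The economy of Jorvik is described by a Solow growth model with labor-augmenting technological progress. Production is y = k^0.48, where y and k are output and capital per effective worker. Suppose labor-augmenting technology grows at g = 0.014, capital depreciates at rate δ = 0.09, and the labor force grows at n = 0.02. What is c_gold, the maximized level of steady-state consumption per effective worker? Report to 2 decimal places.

c_gold ≈ 1.81

The effective depreciation rate is n + g + δ = 0.02 + 0.014 + 0.09 = 0.124.
Setting f'(k) = n+g+δ gives 0.48·k^(0.48−1) = 0.124, hence k_gold = (0.48/0.124)^(1/0.52) ≈ 13.5027.
y_gold = 13.5027^0.48 ≈ 3.4882.
c_gold = y_gold − (n+g+δ)·k_gold = 3.4882 − 0.124·13.5027 ≈ 1.8139.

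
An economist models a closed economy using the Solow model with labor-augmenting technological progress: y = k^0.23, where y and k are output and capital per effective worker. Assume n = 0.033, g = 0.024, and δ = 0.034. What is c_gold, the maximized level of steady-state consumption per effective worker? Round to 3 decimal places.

c_gold ≈ 1.016

Break-even investment rate: n + g + δ = 0.033 + 0.024 + 0.034 = 0.091.
At the golden rule the marginal product of capital equals n+g+δ: 0.23·k^(0.23−1) = 0.091. Solving, k_gold = (0.23/0.091)^(1/0.77) ≈ 3.3340.
y_gold = 3.3340^0.23 ≈ 1.3191.
c_gold = y_gold − (n+g+δ)·k_gold = 1.3191 − 0.091·3.3340 ≈ 1.0157.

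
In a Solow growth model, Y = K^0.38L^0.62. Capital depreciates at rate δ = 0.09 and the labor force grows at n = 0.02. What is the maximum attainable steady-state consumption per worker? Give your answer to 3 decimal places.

c_gold ≈ 1.325

Break-even investment rate: n + δ = 0.02 + 0.09 = 0.11.
At the golden rule the marginal product of capital equals n+δ: 0.38·k^(0.38−1) = 0.11. Solving, k_gold = (0.38/0.11)^(1/0.62) ≈ 7.3854.
y_gold = 7.3854^0.38 ≈ 2.1379.
c_gold = y_gold − (n+δ)·k_gold = 2.1379 − 0.11·7.3854 ≈ 1.3255.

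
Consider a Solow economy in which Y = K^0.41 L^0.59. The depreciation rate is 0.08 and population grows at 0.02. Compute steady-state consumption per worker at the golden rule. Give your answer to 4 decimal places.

Break-even investment rate: n + δ = 0.02 + 0.08 = 0.1.
Setting f'(k) = n+δ gives 0.41·k^(0.41−1) = 0.1, hence k_gold = (0.41/0.1)^(1/0.59) ≈ 10.9299.
y_gold = 10.9299^0.41 ≈ 2.6658.
c_gold = y_gold − (n+δ)·k_gold = 2.6658 − 0.1·10.9299 ≈ 1.5728.

c_gold ≈ 1.5728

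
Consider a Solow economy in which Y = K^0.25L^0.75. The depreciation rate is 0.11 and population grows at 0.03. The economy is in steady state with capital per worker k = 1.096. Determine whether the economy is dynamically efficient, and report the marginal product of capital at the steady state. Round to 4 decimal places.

The effective depreciation rate is n + δ = 0.03 + 0.11 = 0.14.
MPK = 0.25·k^(0.25−1) = 0.25·1.096^(-0.75) ≈ 0.2334.
MPK > 0.14, so the economy is dynamically efficient (under-saving).

dynamically efficient; MPK ≈ 0.2334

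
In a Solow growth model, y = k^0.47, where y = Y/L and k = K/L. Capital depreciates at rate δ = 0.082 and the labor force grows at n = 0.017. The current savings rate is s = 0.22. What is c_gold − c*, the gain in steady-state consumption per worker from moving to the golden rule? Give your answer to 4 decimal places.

Δc ≈ 0.5259

Break-even investment rate: n + δ = 0.017 + 0.082 = 0.099.
Current steady state (s = 0.22): k* = (0.22/0.099)^(1/0.53) ≈ 4.5114, y* = 4.5114^0.47 ≈ 2.0302, c* = (1−0.22)·2.0302 ≈ 1.5835.
Setting f'(k) = n+δ gives 0.47·k^(0.47−1) = 0.099, hence k_gold = (0.47/0.099)^(1/0.53) ≈ 18.8949.
y_gold = 18.8949^0.47 ≈ 3.9800, c_gold = y_gold − 0.099·k_gold ≈ 2.1094.
Gain: Δc = 2.1094 − 1.5835 ≈ 0.5259.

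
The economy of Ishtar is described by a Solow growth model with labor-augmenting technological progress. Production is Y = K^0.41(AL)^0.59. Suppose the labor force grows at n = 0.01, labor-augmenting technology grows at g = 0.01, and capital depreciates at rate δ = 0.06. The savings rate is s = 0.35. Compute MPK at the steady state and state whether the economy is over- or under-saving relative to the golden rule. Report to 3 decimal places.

n + g + δ = 0.01 + 0.01 + 0.06 = 0.08.
Steady-state k*: s·k^0.41 = 0.08·k gives k* = (0.35/0.08)^(1/0.59) ≈ 12.2012.
MPK = 0.41·12.2012^(-0.59) ≈ 0.0937.
MPK > n+g+δ = 0.08, so the economy is dynamically efficient (under-saving).

under-saving; MPK ≈ 0.094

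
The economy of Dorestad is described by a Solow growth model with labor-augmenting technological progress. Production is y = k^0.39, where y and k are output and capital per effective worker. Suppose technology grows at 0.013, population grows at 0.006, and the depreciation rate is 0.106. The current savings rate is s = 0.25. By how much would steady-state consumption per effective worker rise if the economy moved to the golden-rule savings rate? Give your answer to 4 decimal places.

Δc ≈ 0.0944

n + g + δ = 0.006 + 0.013 + 0.106 = 0.125.
Current steady state (s = 0.25): k* = (0.25/0.125)^(1/0.61) ≈ 3.1152, y* = 3.1152^0.39 ≈ 1.5576, c* = (1−0.25)·1.5576 ≈ 1.1682.
At the golden rule the marginal product of capital equals n+g+δ: 0.39·k^(0.39−1) = 0.125. Solving, k_gold = (0.39/0.125)^(1/0.61) ≈ 6.4579.
y_gold = 6.4579^0.39 ≈ 2.0698, c_gold = y_gold − 0.125·k_gold ≈ 1.2626.
Gain: Δc = 1.2626 − 1.1682 ≈ 0.0944.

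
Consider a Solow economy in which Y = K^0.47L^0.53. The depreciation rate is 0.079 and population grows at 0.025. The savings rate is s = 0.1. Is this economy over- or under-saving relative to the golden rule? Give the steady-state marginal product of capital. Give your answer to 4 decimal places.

under-saving; MPK ≈ 0.4888

n + δ = 0.025 + 0.079 = 0.104.
Steady-state k*: s·k^0.47 = 0.104·k gives k* = (0.1/0.104)^(1/0.53) ≈ 0.9287.
MPK = 0.47·0.9287^(-0.53) ≈ 0.4888.
MPK > n+δ = 0.104, so the economy is dynamically efficient (under-saving).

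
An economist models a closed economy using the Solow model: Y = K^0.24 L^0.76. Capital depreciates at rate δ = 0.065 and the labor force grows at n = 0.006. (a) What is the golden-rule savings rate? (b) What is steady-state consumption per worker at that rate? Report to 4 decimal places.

(a) s_gold = 0.2400; (b) c_gold ≈ 1.1165

Break-even investment rate: n + δ = 0.006 + 0.065 = 0.071.
For Cobb-Douglas, s_gold equals capital's share: s_gold = 0.24.
Setting f'(k) = n+δ gives 0.24·k^(0.24−1) = 0.071, hence k_gold = (0.24/0.071)^(1/0.76) ≈ 4.9658.
y_gold = 4.9658^0.24 ≈ 1.4691; c_gold = (1−0.24)·y_gold ≈ 1.1165.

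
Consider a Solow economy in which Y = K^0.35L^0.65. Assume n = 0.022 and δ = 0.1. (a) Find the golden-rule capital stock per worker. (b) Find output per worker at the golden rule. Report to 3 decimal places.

(a) k_gold ≈ 5.060; (b) y_gold ≈ 1.764

Capital per worker breaks even when investment replaces (n + δ)·k; here n + δ = 0.122.
Golden rule sets MPK = n+δ: 0.35·k^(0.35−1) = 0.122, so k_gold = (0.35/0.122)^(1/0.65) ≈ 5.0602.
y_gold = 5.0602^0.35 ≈ 1.7638.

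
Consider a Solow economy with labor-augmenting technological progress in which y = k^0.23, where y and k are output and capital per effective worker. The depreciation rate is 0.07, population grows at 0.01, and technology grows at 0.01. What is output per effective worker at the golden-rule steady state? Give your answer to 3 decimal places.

y_gold ≈ 1.323

Break-even investment rate: n + g + δ = 0.01 + 0.01 + 0.07 = 0.09.
Setting f'(k) = n+g+δ gives 0.23·k^(0.23−1) = 0.09, hence k_gold = (0.23/0.09)^(1/0.77) ≈ 3.3822.
Output: y_gold = k_gold^0.23 = 3.3822^0.23 ≈ 1.3235.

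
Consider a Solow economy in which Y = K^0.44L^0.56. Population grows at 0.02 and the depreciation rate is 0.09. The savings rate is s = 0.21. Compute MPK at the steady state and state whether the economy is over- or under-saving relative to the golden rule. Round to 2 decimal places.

under-saving; MPK ≈ 0.23

Capital per worker breaks even when investment replaces (n + δ)·k; here n + δ = 0.11.
Steady-state k*: s·k^0.44 = 0.11·k gives k* = (0.21/0.11)^(1/0.56) ≈ 3.1730.
MPK = 0.44·3.1730^(-0.56) ≈ 0.2305.
MPK > n+δ = 0.11, so the economy is dynamically efficient (under-saving).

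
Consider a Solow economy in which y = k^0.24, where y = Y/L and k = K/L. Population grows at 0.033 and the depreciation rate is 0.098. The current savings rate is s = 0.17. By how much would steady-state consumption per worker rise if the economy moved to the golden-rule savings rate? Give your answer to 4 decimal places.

Δc ≈ 0.0189

The effective depreciation rate is n + δ = 0.033 + 0.098 = 0.131.
Current steady state (s = 0.17): k* = (0.17/0.131)^(1/0.76) ≈ 1.4090, y* = 1.4090^0.24 ≈ 1.0858, c* = (1−0.17)·1.0858 ≈ 0.9012.
At the golden rule the marginal product of capital equals n+δ: 0.24·k^(0.24−1) = 0.131. Solving, k_gold = (0.24/0.131)^(1/0.76) ≈ 2.2181.
y_gold = 2.2181^0.24 ≈ 1.2107, c_gold = y_gold − 0.131·k_gold ≈ 0.9201.
Gain: Δc = 0.9201 − 0.9012 ≈ 0.0189.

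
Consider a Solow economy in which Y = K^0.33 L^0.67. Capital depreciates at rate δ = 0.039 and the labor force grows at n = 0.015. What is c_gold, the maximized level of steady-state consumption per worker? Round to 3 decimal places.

The effective depreciation rate is n + δ = 0.015 + 0.039 = 0.054.
Setting f'(k) = n+δ gives 0.33·k^(0.33−1) = 0.054, hence k_gold = (0.33/0.054)^(1/0.67) ≈ 14.9044.
y_gold = 14.9044^0.33 ≈ 2.4389.
c_gold = y_gold − (n+δ)·k_gold = 2.4389 − 0.054·14.9044 ≈ 1.6341.

c_gold ≈ 1.634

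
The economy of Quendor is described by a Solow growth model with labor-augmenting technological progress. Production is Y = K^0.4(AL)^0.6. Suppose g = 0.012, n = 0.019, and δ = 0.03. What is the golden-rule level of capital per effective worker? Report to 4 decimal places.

k_gold ≈ 22.9730

Break-even investment rate: n + g + δ = 0.019 + 0.012 + 0.03 = 0.061.
Golden rule sets MPK = n+g+δ: 0.4·k^(0.4−1) = 0.061, so k_gold = (0.4/0.061)^(1/0.6) ≈ 22.9730.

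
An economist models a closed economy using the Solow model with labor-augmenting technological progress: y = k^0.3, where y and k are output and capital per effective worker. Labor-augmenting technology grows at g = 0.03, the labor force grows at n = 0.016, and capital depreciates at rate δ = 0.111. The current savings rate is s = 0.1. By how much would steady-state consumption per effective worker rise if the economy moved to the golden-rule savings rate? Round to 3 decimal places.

Δc ≈ 0.182

Capital per effective worker breaks even when investment replaces (n + g + δ)·k; here n + g + δ = 0.157.
Current steady state (s = 0.1): k* = (0.1/0.157)^(1/0.7) ≈ 0.5250, y* = 0.5250^0.3 ≈ 0.8242, c* = (1−0.1)·0.8242 ≈ 0.7418.
Golden rule sets MPK = n+g+δ: 0.3·k^(0.3−1) = 0.157, so k_gold = (0.3/0.157)^(1/0.7) ≈ 2.5220.
y_gold = 2.5220^0.3 ≈ 1.3198, c_gold = y_gold − 0.157·k_gold ≈ 0.9239.
Gain: Δc = 0.9239 − 0.7418 ≈ 0.1821.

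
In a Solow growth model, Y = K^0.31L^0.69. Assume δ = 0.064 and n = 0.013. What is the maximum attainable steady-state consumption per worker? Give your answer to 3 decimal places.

n + δ = 0.013 + 0.064 = 0.077.
At the golden rule the marginal product of capital equals n+δ: 0.31·k^(0.31−1) = 0.077. Solving, k_gold = (0.31/0.077)^(1/0.69) ≈ 7.5270.
y_gold = 7.5270^0.31 ≈ 1.8696.
c_gold = y_gold − (n+δ)·k_gold = 1.8696 − 0.077·7.5270 ≈ 1.2900.

c_gold ≈ 1.290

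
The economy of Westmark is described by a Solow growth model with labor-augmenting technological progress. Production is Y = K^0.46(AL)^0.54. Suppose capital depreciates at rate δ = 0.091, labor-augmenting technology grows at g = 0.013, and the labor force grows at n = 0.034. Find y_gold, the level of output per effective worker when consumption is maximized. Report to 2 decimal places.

y_gold ≈ 2.79

n + g + δ = 0.034 + 0.013 + 0.091 = 0.138.
Golden rule sets MPK = n+g+δ: 0.46·k^(0.46−1) = 0.138, so k_gold = (0.46/0.138)^(1/0.54) ≈ 9.2960.
Output: y_gold = k_gold^0.46 = 9.2960^0.46 ≈ 2.7888.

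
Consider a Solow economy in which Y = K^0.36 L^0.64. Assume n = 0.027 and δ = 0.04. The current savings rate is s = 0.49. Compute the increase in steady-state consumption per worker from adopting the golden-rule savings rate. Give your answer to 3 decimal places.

n + δ = 0.027 + 0.04 = 0.067.
Current steady state (s = 0.49): k* = (0.49/0.067)^(1/0.64) ≈ 22.3970, y* = 22.3970^0.36 ≈ 3.0624, c* = (1−0.49)·3.0624 ≈ 1.5618.
Golden rule sets MPK = n+δ: 0.36·k^(0.36−1) = 0.067, so k_gold = (0.36/0.067)^(1/0.64) ≈ 13.8351.
y_gold = 13.8351^0.36 ≈ 2.5749, c_gold = y_gold − 0.067·k_gold ≈ 1.6479.
Gain: Δc = 1.6479 − 1.5618 ≈ 0.0861.

Δc ≈ 0.086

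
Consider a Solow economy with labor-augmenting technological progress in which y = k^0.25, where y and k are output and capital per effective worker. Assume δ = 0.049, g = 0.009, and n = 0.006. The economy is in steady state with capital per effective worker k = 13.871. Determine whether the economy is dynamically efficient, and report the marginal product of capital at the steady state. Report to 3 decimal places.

dynamically inefficient; MPK ≈ 0.035

The effective depreciation rate is n + g + δ = 0.006 + 0.009 + 0.049 = 0.064.
MPK = 0.25·k^(0.25−1) = 0.25·13.871^(-0.75) ≈ 0.0348.
MPK < 0.064, so the economy is dynamically inefficient (over-saving).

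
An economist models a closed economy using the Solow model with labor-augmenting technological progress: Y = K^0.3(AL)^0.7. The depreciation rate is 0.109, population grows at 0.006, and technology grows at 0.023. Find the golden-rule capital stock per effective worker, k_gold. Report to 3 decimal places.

Break-even investment rate: n + g + δ = 0.006 + 0.023 + 0.109 = 0.138.
Golden rule sets MPK = n+g+δ: 0.3·k^(0.3−1) = 0.138, so k_gold = (0.3/0.138)^(1/0.7) ≈ 3.0323.

k_gold ≈ 3.032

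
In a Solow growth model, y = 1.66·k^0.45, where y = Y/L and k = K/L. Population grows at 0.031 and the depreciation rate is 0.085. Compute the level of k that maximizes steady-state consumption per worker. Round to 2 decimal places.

k_gold ≈ 29.56

Break-even investment rate: n + δ = 0.031 + 0.085 = 0.116.
At the golden rule the marginal product of capital equals n+δ: 0.45·1.66·k^(0.45−1) = 0.116. Solving, k_gold = (0.45·1.66/0.116)^(1/0.55) ≈ 29.5569.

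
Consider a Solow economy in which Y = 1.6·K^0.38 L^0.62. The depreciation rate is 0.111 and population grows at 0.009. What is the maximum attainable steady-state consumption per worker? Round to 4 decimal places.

c_gold ≈ 2.6819

Break-even investment rate: n + δ = 0.009 + 0.111 = 0.12.
Golden rule sets MPK = n+δ: 0.38·1.6·k^(0.38−1) = 0.12, so k_gold = (0.38·1.6/0.12)^(1/0.62) ≈ 13.6977.
y_gold = 1.6·13.6977^0.38 ≈ 4.3256.
c_gold = y_gold − (n+δ)·k_gold = 4.3256 − 0.12·13.6977 ≈ 2.6819.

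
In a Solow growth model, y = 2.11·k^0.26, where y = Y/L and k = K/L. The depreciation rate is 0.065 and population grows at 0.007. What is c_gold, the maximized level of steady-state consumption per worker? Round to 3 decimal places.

c_gold ≈ 3.187

The effective depreciation rate is n + δ = 0.007 + 0.065 = 0.072.
Maximizing c = f(k) − (n+δ)·k gives f'(k) = n+δ, i.e. 0.26·2.11·k^(0.26−1) = 0.072, so k_gold = (0.26·2.11/0.072)^(1/0.74) ≈ 15.5521.
y_gold = 2.11·15.5521^0.26 ≈ 4.3067.
c_gold = y_gold − (n+δ)·k_gold = 4.3067 − 0.072·15.5521 ≈ 3.1870.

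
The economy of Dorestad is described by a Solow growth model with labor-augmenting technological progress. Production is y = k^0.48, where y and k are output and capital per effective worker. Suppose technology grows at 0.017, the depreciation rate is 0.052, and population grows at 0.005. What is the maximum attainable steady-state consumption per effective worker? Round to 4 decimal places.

The effective depreciation rate is n + g + δ = 0.005 + 0.017 + 0.052 = 0.074.
Maximizing c = f(k) − (n+g+δ)·k gives f'(k) = n+g+δ, i.e. 0.48·k^(0.48−1) = 0.074, so k_gold = (0.48/0.074)^(1/0.52) ≈ 36.4382.
y_gold = 36.4382^0.48 ≈ 5.6176.
c_gold = y_gold − (n+g+δ)·k_gold = 5.6176 − 0.074·36.4382 ≈ 2.9211.

c_gold ≈ 2.9211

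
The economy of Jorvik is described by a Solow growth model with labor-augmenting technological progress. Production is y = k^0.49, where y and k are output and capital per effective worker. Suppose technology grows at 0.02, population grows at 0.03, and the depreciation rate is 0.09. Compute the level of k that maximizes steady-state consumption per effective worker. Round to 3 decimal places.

k_gold ≈ 11.663

Capital per effective worker breaks even when investment replaces (n + g + δ)·k; here n + g + δ = 0.14.
Maximizing c = f(k) − (n+g+δ)·k gives f'(k) = n+g+δ, i.e. 0.49·k^(0.49−1) = 0.14, so k_gold = (0.49/0.14)^(1/0.51) ≈ 11.6627.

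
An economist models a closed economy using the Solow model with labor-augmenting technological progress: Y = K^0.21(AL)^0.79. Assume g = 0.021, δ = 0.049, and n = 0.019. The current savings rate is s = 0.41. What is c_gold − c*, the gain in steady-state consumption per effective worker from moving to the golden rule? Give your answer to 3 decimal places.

n + g + δ = 0.019 + 0.021 + 0.049 = 0.089.
Current steady state (s = 0.41): k* = (0.41/0.089)^(1/0.79) ≈ 6.9142, y* = 6.9142^0.21 ≈ 1.5009, c* = (1−0.41)·1.5009 ≈ 0.8855.
Golden rule sets MPK = n+g+δ: 0.21·k^(0.21−1) = 0.089, so k_gold = (0.21/0.089)^(1/0.79) ≈ 2.9644.
y_gold = 2.9644^0.21 ≈ 1.2563, c_gold = y_gold − 0.089·k_gold ≈ 0.9925.
Gain: Δc = 0.9925 − 0.8855 ≈ 0.1070.

Δc ≈ 0.107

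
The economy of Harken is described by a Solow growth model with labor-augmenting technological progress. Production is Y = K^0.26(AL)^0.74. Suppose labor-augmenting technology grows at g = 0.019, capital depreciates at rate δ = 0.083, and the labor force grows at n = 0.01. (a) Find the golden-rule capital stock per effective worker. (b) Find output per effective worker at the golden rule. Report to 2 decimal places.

(a) k_gold ≈ 3.12; (b) y_gold ≈ 1.34

n + g + δ = 0.01 + 0.019 + 0.083 = 0.112.
Setting f'(k) = n+g+δ gives 0.26·k^(0.26−1) = 0.112, hence k_gold = (0.26/0.112)^(1/0.74) ≈ 3.1208.
y_gold = 3.1208^0.26 ≈ 1.3443.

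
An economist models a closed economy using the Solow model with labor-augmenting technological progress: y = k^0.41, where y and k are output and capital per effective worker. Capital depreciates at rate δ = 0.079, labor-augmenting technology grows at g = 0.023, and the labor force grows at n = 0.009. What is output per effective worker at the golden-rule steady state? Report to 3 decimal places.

y_gold ≈ 2.479

Capital per effective worker breaks even when investment replaces (n + g + δ)·k; here n + g + δ = 0.111.
At the golden rule the marginal product of capital equals n+g+δ: 0.41·k^(0.41−1) = 0.111. Solving, k_gold = (0.41/0.111)^(1/0.59) ≈ 9.1579.
Output: y_gold = k_gold^0.41 = 9.1579^0.41 ≈ 2.4793.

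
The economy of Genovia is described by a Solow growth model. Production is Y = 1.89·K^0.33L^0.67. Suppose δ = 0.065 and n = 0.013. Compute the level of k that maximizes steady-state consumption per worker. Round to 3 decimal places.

Capital per worker breaks even when investment replaces (n + δ)·k; here n + δ = 0.078.
Maximizing c = f(k) − (n+δ)·k gives f'(k) = n+δ, i.e. 0.33·1.89·k^(0.33−1) = 0.078, so k_gold = (0.33·1.89/0.078)^(1/0.67) ≈ 22.2630.

k_gold ≈ 22.263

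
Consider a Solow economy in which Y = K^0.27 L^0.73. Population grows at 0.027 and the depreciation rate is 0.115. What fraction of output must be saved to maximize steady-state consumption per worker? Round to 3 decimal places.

Break-even investment rate: n + δ = 0.027 + 0.115 = 0.142.
At the golden rule MPK = n+δ, and in any Cobb-Douglas steady state s = (n+δ)·k/y = MPK·k/y = capital's share 0.27.

s_gold = 0.270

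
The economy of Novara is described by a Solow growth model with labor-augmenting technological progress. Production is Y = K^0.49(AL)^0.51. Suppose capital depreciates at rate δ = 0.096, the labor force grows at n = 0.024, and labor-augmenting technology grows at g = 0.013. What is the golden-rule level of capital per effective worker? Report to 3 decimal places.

The effective depreciation rate is n + g + δ = 0.024 + 0.013 + 0.096 = 0.133.
Maximizing c = f(k) − (n+g+δ)·k gives f'(k) = n+g+δ, i.e. 0.49·k^(0.49−1) = 0.133, so k_gold = (0.49/0.133)^(1/0.51) ≈ 12.8967.

k_gold ≈ 12.897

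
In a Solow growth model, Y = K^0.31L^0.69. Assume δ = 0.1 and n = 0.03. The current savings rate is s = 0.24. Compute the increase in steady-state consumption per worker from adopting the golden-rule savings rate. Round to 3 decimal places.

The effective depreciation rate is n + δ = 0.03 + 0.1 = 0.13.
Current steady state (s = 0.24): k* = (0.24/0.13)^(1/0.69) ≈ 2.4316, y* = 2.4316^0.31 ≈ 1.3171, c* = (1−0.24)·1.3171 ≈ 1.0010.
Setting f'(k) = n+δ gives 0.31·k^(0.31−1) = 0.13, hence k_gold = (0.31/0.13)^(1/0.69) ≈ 3.5236.
y_gold = 3.5236^0.31 ≈ 1.4776, c_gold = y_gold − 0.13·k_gold ≈ 1.0196.
Gain: Δc = 1.0196 − 1.0010 ≈ 0.0185.

Δc ≈ 0.019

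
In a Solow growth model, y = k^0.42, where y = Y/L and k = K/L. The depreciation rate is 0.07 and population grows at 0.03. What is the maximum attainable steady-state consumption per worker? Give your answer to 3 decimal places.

c_gold ≈ 1.640

n + δ = 0.03 + 0.07 = 0.1.
Maximizing c = f(k) − (n+δ)·k gives f'(k) = n+δ, i.e. 0.42·k^(0.42−1) = 0.1, so k_gold = (0.42/0.1)^(1/0.58) ≈ 11.8732.
y_gold = 11.8732^0.42 ≈ 2.8270.
c_gold = y_gold − (n+δ)·k_gold = 2.8270 − 0.1·11.8732 ≈ 1.6396.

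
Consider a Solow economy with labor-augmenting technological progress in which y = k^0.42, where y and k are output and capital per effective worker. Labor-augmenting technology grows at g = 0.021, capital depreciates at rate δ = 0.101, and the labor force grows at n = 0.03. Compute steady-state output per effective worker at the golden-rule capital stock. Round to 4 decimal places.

y_gold ≈ 2.0876

Capital per effective worker breaks even when investment replaces (n + g + δ)·k; here n + g + δ = 0.152.
Golden rule sets MPK = n+g+δ: 0.42·k^(0.42−1) = 0.152, so k_gold = (0.42/0.152)^(1/0.58) ≈ 5.7683.
Output: y_gold = k_gold^0.42 = 5.7683^0.42 ≈ 2.0876.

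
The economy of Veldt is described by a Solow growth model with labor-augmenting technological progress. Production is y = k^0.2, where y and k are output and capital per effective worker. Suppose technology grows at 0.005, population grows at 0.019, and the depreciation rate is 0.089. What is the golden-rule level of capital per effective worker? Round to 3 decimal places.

k_gold ≈ 2.041

Break-even investment rate: n + g + δ = 0.019 + 0.005 + 0.089 = 0.113.
Setting f'(k) = n+g+δ gives 0.2·k^(0.2−1) = 0.113, hence k_gold = (0.2/0.113)^(1/0.8) ≈ 2.0415.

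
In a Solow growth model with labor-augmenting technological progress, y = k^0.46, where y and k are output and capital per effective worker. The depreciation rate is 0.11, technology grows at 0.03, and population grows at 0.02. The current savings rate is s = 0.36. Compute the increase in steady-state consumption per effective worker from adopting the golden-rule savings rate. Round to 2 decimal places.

Δc ≈ 0.05

Capital per effective worker breaks even when investment replaces (n + g + δ)·k; here n + g + δ = 0.16.
Current steady state (s = 0.36): k* = (0.36/0.16)^(1/0.54) ≈ 4.4894, y* = 4.4894^0.46 ≈ 1.9953, c* = (1−0.36)·1.9953 ≈ 1.2770.
At the golden rule the marginal product of capital equals n+g+δ: 0.46·k^(0.46−1) = 0.16. Solving, k_gold = (0.46/0.16)^(1/0.54) ≈ 7.0685.
y_gold = 7.0685^0.46 ≈ 2.4586, c_gold = y_gold − 0.16·k_gold ≈ 1.3277.
Gain: Δc = 1.3277 − 1.2770 ≈ 0.0507.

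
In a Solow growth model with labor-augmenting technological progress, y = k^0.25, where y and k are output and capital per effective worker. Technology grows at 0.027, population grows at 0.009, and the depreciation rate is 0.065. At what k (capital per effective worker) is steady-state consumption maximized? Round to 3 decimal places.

n + g + δ = 0.009 + 0.027 + 0.065 = 0.101.
Setting f'(k) = n+g+δ gives 0.25·k^(0.25−1) = 0.101, hence k_gold = (0.25/0.101)^(1/0.75) ≈ 3.3483.

k_gold ≈ 3.348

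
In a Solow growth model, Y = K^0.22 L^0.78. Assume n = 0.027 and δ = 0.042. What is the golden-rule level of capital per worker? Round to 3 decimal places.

The effective depreciation rate is n + δ = 0.027 + 0.042 = 0.069.
At the golden rule the marginal product of capital equals n+δ: 0.22·k^(0.22−1) = 0.069. Solving, k_gold = (0.22/0.069)^(1/0.78) ≈ 4.4219.

k_gold ≈ 4.422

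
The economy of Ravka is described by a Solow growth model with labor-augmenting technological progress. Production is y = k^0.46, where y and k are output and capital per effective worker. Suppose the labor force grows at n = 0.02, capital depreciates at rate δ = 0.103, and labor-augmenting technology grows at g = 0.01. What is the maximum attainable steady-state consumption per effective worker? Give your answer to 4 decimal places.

Break-even investment rate: n + g + δ = 0.02 + 0.01 + 0.103 = 0.133.
At the golden rule the marginal product of capital equals n+g+δ: 0.46·k^(0.46−1) = 0.133. Solving, k_gold = (0.46/0.133)^(1/0.54) ≈ 9.9535.
y_gold = 9.9535^0.46 ≈ 2.8779.
c_gold = y_gold − (n+g+δ)·k_gold = 2.8779 − 0.133·9.9535 ≈ 1.5540.

c_gold ≈ 1.5540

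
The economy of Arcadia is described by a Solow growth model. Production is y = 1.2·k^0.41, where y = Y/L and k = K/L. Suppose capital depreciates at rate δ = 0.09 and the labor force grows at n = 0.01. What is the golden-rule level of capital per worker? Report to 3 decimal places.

k_gold ≈ 14.888

The effective depreciation rate is n + δ = 0.01 + 0.09 = 0.1.
At the golden rule the marginal product of capital equals n+δ: 0.41·1.2·k^(0.41−1) = 0.1. Solving, k_gold = (0.41·1.2/0.1)^(1/0.59) ≈ 14.8875.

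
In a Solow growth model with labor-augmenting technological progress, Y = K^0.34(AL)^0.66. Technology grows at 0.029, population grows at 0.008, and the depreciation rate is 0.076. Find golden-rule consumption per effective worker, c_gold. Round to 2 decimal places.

Break-even investment rate: n + g + δ = 0.008 + 0.029 + 0.076 = 0.113.
At the golden rule the marginal product of capital equals n+g+δ: 0.34·k^(0.34−1) = 0.113. Solving, k_gold = (0.34/0.113)^(1/0.66) ≈ 5.3070.
y_gold = 5.3070^0.34 ≈ 1.7638.
c_gold = y_gold − (n+g+δ)·k_gold = 1.7638 − 0.113·5.3070 ≈ 1.1641.

c_gold ≈ 1.16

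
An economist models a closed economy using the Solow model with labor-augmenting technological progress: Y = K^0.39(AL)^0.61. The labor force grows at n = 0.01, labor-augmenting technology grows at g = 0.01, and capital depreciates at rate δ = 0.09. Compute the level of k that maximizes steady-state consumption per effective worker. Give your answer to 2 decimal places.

Capital per effective worker breaks even when investment replaces (n + g + δ)·k; here n + g + δ = 0.11.
Setting f'(k) = n+g+δ gives 0.39·k^(0.39−1) = 0.11, hence k_gold = (0.39/0.11)^(1/0.61) ≈ 7.9635.

k_gold ≈ 7.96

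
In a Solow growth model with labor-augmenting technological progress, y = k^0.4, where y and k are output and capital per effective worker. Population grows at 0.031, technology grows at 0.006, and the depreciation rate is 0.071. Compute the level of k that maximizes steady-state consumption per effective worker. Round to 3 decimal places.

Break-even investment rate: n + g + δ = 0.031 + 0.006 + 0.071 = 0.108.
At the golden rule the marginal product of capital equals n+g+δ: 0.4·k^(0.4−1) = 0.108. Solving, k_gold = (0.4/0.108)^(1/0.6) ≈ 8.8660.

k_gold ≈ 8.866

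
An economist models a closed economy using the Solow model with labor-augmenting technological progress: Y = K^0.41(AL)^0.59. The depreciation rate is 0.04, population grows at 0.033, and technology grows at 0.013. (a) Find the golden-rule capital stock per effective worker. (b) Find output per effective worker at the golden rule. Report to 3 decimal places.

Capital per effective worker breaks even when investment replaces (n + g + δ)·k; here n + g + δ = 0.086.
Golden rule sets MPK = n+g+δ: 0.41·k^(0.41−1) = 0.086, so k_gold = (0.41/0.086)^(1/0.59) ≈ 14.1136.
y_gold = 14.1136^0.41 ≈ 2.9604.

(a) k_gold ≈ 14.114; (b) y_gold ≈ 2.960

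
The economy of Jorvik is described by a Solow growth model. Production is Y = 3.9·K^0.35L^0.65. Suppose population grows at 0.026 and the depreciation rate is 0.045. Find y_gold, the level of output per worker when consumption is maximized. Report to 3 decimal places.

The effective depreciation rate is n + δ = 0.026 + 0.045 = 0.071.
Maximizing c = f(k) − (n+δ)·k gives f'(k) = n+δ, i.e. 0.35·3.9·k^(0.35−1) = 0.071, so k_gold = (0.35·3.9/0.071)^(1/0.65) ≈ 94.4477.
Output: y_gold = 3.9·k_gold^0.35 = 3.9·94.4477^0.35 ≈ 19.1594.

y_gold ≈ 19.159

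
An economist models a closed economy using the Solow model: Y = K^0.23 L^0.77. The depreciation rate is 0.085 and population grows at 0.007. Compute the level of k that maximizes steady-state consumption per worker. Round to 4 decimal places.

Capital per worker breaks even when investment replaces (n + δ)·k; here n + δ = 0.092.
Golden rule sets MPK = n+δ: 0.23·k^(0.23−1) = 0.092, so k_gold = (0.23/0.092)^(1/0.77) ≈ 3.2870.

k_gold ≈ 3.2870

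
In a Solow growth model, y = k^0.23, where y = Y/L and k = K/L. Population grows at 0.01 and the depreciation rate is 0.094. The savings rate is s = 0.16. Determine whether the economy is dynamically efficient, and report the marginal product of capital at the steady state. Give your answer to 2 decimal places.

dynamically efficient; MPK ≈ 0.15

n + δ = 0.01 + 0.094 = 0.104.
Steady-state k*: s·k^0.23 = 0.104·k gives k* = (0.16/0.104)^(1/0.77) ≈ 1.7497.
MPK = 0.23·1.7497^(-0.77) ≈ 0.1495.
MPK > n+δ = 0.104, so the economy is dynamically efficient (under-saving).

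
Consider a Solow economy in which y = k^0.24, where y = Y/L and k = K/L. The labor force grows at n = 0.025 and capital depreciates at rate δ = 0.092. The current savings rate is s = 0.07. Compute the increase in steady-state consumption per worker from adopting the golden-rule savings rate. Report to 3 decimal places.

Δc ≈ 0.163

The effective depreciation rate is n + δ = 0.025 + 0.092 = 0.117.
Current steady state (s = 0.07): k* = (0.07/0.117)^(1/0.76) ≈ 0.5087, y* = 0.5087^0.24 ≈ 0.8503, c* = (1−0.07)·0.8503 ≈ 0.7907.
At the golden rule the marginal product of capital equals n+δ: 0.24·k^(0.24−1) = 0.117. Solving, k_gold = (0.24/0.117)^(1/0.76) ≈ 2.5737.
y_gold = 2.5737^0.24 ≈ 1.2547, c_gold = y_gold − 0.117·k_gold ≈ 0.9536.
Gain: Δc = 0.9536 − 0.7907 ≈ 0.1628.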